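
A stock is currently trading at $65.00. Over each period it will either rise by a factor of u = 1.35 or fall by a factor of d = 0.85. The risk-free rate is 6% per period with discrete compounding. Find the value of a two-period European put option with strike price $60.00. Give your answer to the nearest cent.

Risk-neutral probability p = (1 + 0.06 − 0.85)/(1.35 − 0.85) = 0.2100/0.5000 = 0.4200
Terminal stock prices: S_uu = 118.5, S_ud = 74.59, S_dd = 46.96
Terminal payoffs (K − S): max(-58.46, 0) = 0, max(-14.59, 0) = 0, max(13.04, 0) = 13.04
Node u (S = 87.75): V_u = 1/1.06·[0.4200·0.0000 + 0.5800·0.0000] = 0.0000
Node d (S = 55.25): V_d = 1/1.06·[0.4200·0.0000 + 0.5800·13.0375] = 7.1337
Node 0 (S = 65): V_0 = 1/1.06·[0.4200·0.0000 + 0.5800·7.1337] = 3.9034

$3.90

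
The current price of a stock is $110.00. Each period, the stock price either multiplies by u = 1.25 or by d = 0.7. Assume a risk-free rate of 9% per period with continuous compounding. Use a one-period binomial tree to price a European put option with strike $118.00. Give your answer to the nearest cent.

Risk-neutral probability p = (e^0.09 − 0.7)/(1.25 − 0.7) = 0.3942/0.5500 = 0.7167
Terminal stock prices: S_u = 137.5, S_d = 77
Terminal payoffs (K − S): max(-19.5, 0) = 0, max(41, 0) = 41
Node 0 (S = 110): V_0 = e^(−0.09)·[0.7167·0.0000 + 0.2833·41.0000] = 10.6163

$10.62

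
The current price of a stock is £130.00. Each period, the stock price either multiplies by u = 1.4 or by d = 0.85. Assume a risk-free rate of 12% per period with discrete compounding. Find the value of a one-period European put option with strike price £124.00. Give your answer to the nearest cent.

£6.14

Risk-neutral probability p = (1 + 0.12 − 0.85)/(1.4 − 0.85) = 0.2700/0.5500 = 0.4909
Terminal stock prices: S_u = 182, S_d = 110.5
Terminal payoffs (K − S): max(-58, 0) = 0, max(13.5, 0) = 13.5
Node 0 (S = 130): V_0 = 1/1.12·[0.4909·0.0000 + 0.5091·13.5000] = 6.1364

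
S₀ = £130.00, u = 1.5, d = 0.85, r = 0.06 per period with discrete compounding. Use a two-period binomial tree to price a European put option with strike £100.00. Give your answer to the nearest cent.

Risk-neutral probability p = (1 + 0.06 − 0.85)/(1.5 − 0.85) = 0.2100/0.6500 = 0.3231
Terminal stock prices: S_uu = 292.5, S_ud = 165.8, S_dd = 93.92
Terminal payoffs (K − S): max(-192.5, 0) = 0, max(-65.75, 0) = 0, max(6.075, 0) = 6.075
Node u (S = 195): V_u = 1/1.06·[0.3231·0.0000 + 0.6769·0.0000] = 0.0000
Node d (S = 110.5): V_d = 1/1.06·[0.3231·0.0000 + 0.6769·6.0750] = 3.8795
Node 0 (S = 130): V_0 = 1/1.06·[0.3231·0.0000 + 0.6769·3.8795] = 2.4775

£2.48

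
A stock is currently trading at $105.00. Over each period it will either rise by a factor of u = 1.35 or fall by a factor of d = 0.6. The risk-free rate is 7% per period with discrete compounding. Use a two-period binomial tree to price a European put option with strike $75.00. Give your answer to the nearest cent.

$4.53

Risk-neutral probability p = (1 + 0.07 − 0.6)/(1.35 − 0.6) = 0.4700/0.7500 = 0.6267
Terminal stock prices: S_uu = 191.4, S_ud = 85.05, S_dd = 37.8
Terminal payoffs (K − S): max(-116.4, 0) = 0, max(-10.05, 0) = 0, max(37.2, 0) = 37.2
Node u (S = 141.8): V_u = 1/1.07·[0.6267·0.0000 + 0.3733·0.0000] = 0.0000
Node d (S = 63): V_d = 1/1.07·[0.6267·0.0000 + 0.3733·37.2000] = 12.9794
Node 0 (S = 105): V_0 = 1/1.07·[0.6267·0.0000 + 0.3733·12.9794] = 4.5287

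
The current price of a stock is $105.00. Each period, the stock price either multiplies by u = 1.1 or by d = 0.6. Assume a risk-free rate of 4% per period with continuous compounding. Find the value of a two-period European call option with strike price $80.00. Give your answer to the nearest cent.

$33.76

Risk-neutral probability p = (e^0.04 − 0.6)/(1.1 − 0.6) = 0.4408/0.5000 = 0.8816
Terminal stock prices: S_uu = 127.1, S_ud = 69.3, S_dd = 37.8
Terminal payoffs (S − K): max(47.05, 0) = 47.05, max(-10.7, 0) = 0, max(-42.2, 0) = 0
Node u (S = 115.5): V_u = e^(−0.04)·[0.8816·47.0500 + 0.1184·0.0000] = 39.8538
Node d (S = 63): V_d = e^(−0.04)·[0.8816·0.0000 + 0.1184·0.0000] = 0.0000
Node 0 (S = 105): V_0 = e^(−0.04)·[0.8816·39.8538 + 0.1184·0.0000] = 33.7583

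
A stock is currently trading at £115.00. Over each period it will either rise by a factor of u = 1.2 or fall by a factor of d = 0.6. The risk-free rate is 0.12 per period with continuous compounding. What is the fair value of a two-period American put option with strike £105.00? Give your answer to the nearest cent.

£5.71

Risk-neutral probability p = (e^0.12 − 0.6)/(1.2 − 0.6) = 0.5275/0.6000 = 0.8792
Terminal stock prices: S_uu = 165.6, S_ud = 82.8, S_dd = 41.4
Terminal payoffs (K − S): max(-60.6, 0) = 0, max(22.2, 0) = 22.2, max(63.6, 0) = 63.6
Node u (S = 138): continuation = e^(−0.12)·[0.8792·0.0000 + 0.1208·22.2000] = 2.3793; exercise value = 0.0000 ≤ continuation, so V_u = 2.3793
Node d (S = 69): continuation = e^(−0.12)·[0.8792·22.2000 + 0.1208·63.6000] = 24.1266; exercise value = 36.0000 > continuation, so V_d = 36.0000 (exercise)
Node 0 (S = 115): continuation = e^(−0.12)·[0.8792·2.3793 + 0.1208·36.0000] = 5.7135; exercise value = 0.0000 ≤ continuation, so V_0 = 5.7135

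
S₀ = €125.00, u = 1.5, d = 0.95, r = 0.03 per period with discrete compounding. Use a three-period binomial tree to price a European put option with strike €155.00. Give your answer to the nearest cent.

€27.31

Risk-neutral probability p = (1 + 0.03 − 0.95)/(1.5 − 0.95) = 0.0800/0.5500 = 0.1455
Terminal stock prices: S_uuu = 421.9, S_uud = 267.2, S_udd = 169.2, S_ddd = 107.2
Terminal payoffs (K − S): max(-266.9, 0) = 0, max(-112.2, 0) = 0, max(-14.22, 0) = 0, max(47.83, 0) = 47.83
Node uu (S = 281.2): V_uu = 1/1.03·[0.1455·0.0000 + 0.8545·0.0000] = 0.0000
Node ud (S = 178.1): V_ud = 1/1.03·[0.1455·0.0000 + 0.8545·0.0000] = 0.0000
Node dd (S = 112.8): V_dd = 1/1.03·[0.1455·0.0000 + 0.8545·47.8281] = 39.6809
Node u (S = 187.5): V_u = 1/1.03·[0.1455·0.0000 + 0.8545·0.0000] = 0.0000
Node d (S = 118.8): V_d = 1/1.03·[0.1455·0.0000 + 0.8545·39.6809] = 32.9215
Node 0 (S = 125): V_0 = 1/1.03·[0.1455·0.0000 + 0.8545·32.9215] = 27.3135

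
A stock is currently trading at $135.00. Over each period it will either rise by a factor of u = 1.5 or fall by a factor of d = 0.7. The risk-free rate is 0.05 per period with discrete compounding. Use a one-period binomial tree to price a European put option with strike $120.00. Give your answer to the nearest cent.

$13.66

Risk-neutral probability p = (1 + 0.05 − 0.7)/(1.5 − 0.7) = 0.3500/0.8000 = 0.4375
Terminal stock prices: S_u = 202.5, S_d = 94.5
Terminal payoffs (K − S): max(-82.5, 0) = 0, max(25.5, 0) = 25.5
Node 0 (S = 135): V_0 = 1/1.05·[0.4375·0.0000 + 0.5625·25.5000] = 13.6607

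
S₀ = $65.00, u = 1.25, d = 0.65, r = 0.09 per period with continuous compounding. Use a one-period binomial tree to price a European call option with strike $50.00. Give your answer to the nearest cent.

Risk-neutral probability p = (e^0.09 − 0.65)/(1.25 − 0.65) = 0.4442/0.6000 = 0.7403
Terminal stock prices: S_u = 81.25, S_d = 42.25
Terminal payoffs (S − K): max(31.25, 0) = 31.25, max(-7.75, 0) = 0
Node 0 (S = 65): V_0 = e^(−0.09)·[0.7403·31.2500 + 0.2597·0.0000] = 21.1430

$21.14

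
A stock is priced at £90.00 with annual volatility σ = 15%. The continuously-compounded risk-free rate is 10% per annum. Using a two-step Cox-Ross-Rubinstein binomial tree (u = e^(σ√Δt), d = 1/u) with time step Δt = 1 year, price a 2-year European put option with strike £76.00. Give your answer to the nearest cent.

£0.27

CRR parameters: u = e^(σ√Δt) = e^(0.15·√1) = 1.1618, d = 1/u = 0.8607
Per-period rate: rΔt = 0.1·1 = 0.1, so R = e^0.1 = 1.1052
Risk-neutral probability p = (e^0.1 − 0.8607)/(1.1618 − 0.8607) = 0.2445/0.3011 = 0.8118
Terminal stock prices: S_uu = 121.5, S_ud = 90, S_dd = 66.67
Terminal payoffs (K − S): max(-45.49, 0) = 0, max(-14, 0) = 0, max(9.326, 0) = 9.326
Node u (S = 104.6): V_u = e^(−0.1)·[0.8118·0.0000 + 0.1882·0.0000] = 0.0000
Node d (S = 77.46): V_d = e^(−0.1)·[0.8118·0.0000 + 0.1882·9.3264] = 1.5879
Node 0 (S = 90): V_0 = e^(−0.1)·[0.8118·0.0000 + 0.1882·1.5879] = 0.2704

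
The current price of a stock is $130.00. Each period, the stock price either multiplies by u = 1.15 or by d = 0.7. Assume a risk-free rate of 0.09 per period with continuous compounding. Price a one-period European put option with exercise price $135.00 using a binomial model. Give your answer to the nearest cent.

Risk-neutral probability p = (e^0.09 − 0.7)/(1.15 − 0.7) = 0.3942/0.4500 = 0.8759
Terminal stock prices: S_u = 149.5, S_d = 91
Terminal payoffs (K − S): max(-14.5, 0) = 0, max(44, 0) = 44
Node 0 (S = 130): V_0 = e^(−0.09)·[0.8759·0.0000 + 0.1241·44.0000] = 4.9887

$4.99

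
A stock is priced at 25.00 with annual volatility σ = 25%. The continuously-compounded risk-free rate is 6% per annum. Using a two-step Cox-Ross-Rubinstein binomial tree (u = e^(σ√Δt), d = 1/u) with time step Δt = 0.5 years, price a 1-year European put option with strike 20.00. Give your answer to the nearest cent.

CRR parameters: u = e^(σ√Δt) = e^(0.25·√0.5) = 1.1934, d = 1/u = 0.8380
Per-period rate: rΔt = 0.06·0.5 = 0.03, so R = e^0.03 = 1.0305
Risk-neutral probability p = (e^0.03 − 0.8380)/(1.1934 − 0.8380) = 0.1925/0.3554 = 0.5416
Terminal stock prices: S_uu = 35.6, S_ud = 25, S_dd = 17.55
Terminal payoffs (K − S): max(-15.6, 0) = 0, max(-5, 0) = 0, max(2.445, 0) = 2.445
Node u (S = 29.83): V_u = e^(−0.03)·[0.5416·0.0000 + 0.4584·0.0000] = 0.0000
Node d (S = 20.95): V_d = e^(−0.03)·[0.5416·0.0000 + 0.4584·2.4453] = 1.0878
Node 0 (S = 25): V_0 = e^(−0.03)·[0.5416·0.0000 + 0.4584·1.0878] = 0.4839

0.48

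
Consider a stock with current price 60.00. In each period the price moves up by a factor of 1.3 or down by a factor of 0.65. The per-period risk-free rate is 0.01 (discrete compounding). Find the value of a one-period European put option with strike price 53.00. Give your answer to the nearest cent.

6.18

Risk-neutral probability p = (1 + 0.01 − 0.65)/(1.3 − 0.65) = 0.3600/0.6500 = 0.5538
Terminal stock prices: S_u = 78, S_d = 39
Terminal payoffs (K − S): max(-25, 0) = 0, max(14, 0) = 14
Node 0 (S = 60): V_0 = 1/1.01·[0.5538·0.0000 + 0.4462·14.0000] = 6.1843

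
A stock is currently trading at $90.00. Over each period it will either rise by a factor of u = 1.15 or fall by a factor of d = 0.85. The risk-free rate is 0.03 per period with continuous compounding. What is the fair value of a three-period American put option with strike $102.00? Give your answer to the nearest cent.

Risk-neutral probability p = (e^0.03 − 0.85)/(1.15 − 0.85) = 0.1805/0.3000 = 0.6015
Terminal stock prices: S_uuu = 136.9, S_uud = 101.2, S_udd = 74.78, S_ddd = 55.27
Terminal payoffs (K − S): max(-34.88, 0) = 0, max(0.8288, 0) = 0.8288, max(27.22, 0) = 27.22, max(46.73, 0) = 46.73
Node uu (S = 119): continuation = e^(−0.03)·[0.6015·0.0000 + 0.3985·0.8288] = 0.3205; exercise value = 0.0000 ≤ continuation, so V_uu = 0.3205
Node ud (S = 87.97): continuation = e^(−0.03)·[0.6015·0.8288 + 0.3985·27.2213] = 11.0104; exercise value = 14.0250 > continuation, so V_ud = 14.0250 (exercise)
Node dd (S = 65.02): continuation = e^(−0.03)·[0.6015·27.2213 + 0.3985·46.7288] = 33.9604; exercise value = 36.9750 > continuation, so V_dd = 36.9750 (exercise)
Node u (S = 103.5): continuation = e^(−0.03)·[0.6015·0.3205 + 0.3985·14.0250] = 5.6107; exercise value = 0.0000 ≤ continuation, so V_u = 5.6107
Node d (S = 76.5): continuation = e^(−0.03)·[0.6015·14.0250 + 0.3985·36.9750] = 22.4854; exercise value = 25.5000 > continuation, so V_d = 25.5000 (exercise)
Node 0 (S = 90): continuation = e^(−0.03)·[0.6015·5.6107 + 0.3985·25.5000] = 13.1362; exercise value = 12.0000 ≤ continuation, so V_0 = 13.1362

$13.14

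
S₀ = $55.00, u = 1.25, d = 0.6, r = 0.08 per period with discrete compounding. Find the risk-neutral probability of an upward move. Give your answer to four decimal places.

p = 0.7385

Risk-neutral probability p = (1 + 0.08 − 0.6)/(1.25 − 0.6) = 0.4800/0.6500 = 0.7385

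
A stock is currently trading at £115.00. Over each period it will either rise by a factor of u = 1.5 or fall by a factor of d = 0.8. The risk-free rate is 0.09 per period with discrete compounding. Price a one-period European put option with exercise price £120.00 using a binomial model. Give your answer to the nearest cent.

Risk-neutral probability p = (1 + 0.09 − 0.8)/(1.5 − 0.8) = 0.2900/0.7000 = 0.4143
Terminal stock prices: S_u = 172.5, S_d = 92
Terminal payoffs (K − S): max(-52.5, 0) = 0, max(28, 0) = 28
Node 0 (S = 115): V_0 = 1/1.09·[0.4143·0.0000 + 0.5857·28.0000] = 15.0459

£15.05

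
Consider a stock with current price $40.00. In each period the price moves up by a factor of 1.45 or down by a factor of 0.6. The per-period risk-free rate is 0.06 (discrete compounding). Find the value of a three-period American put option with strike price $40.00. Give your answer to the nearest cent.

Risk-neutral probability p = (1 + 0.06 − 0.6)/(1.45 − 0.6) = 0.4600/0.8500 = 0.5412
Terminal stock prices: S_uuu = 121.9, S_uud = 50.46, S_udd = 20.88, S_ddd = 8.64
Terminal payoffs (K − S): max(-81.94, 0) = 0, max(-10.46, 0) = 0, max(19.12, 0) = 19.12, max(31.36, 0) = 31.36
Node uu (S = 84.1): continuation = 1/1.06·[0.5412·0.0000 + 0.4588·0.0000] = 0.0000; exercise value = 0.0000 ≤ continuation, so V_uu = 0.0000
Node ud (S = 34.8): continuation = 1/1.06·[0.5412·0.0000 + 0.4588·19.1200] = 8.2761; exercise value = 5.2000 ≤ continuation, so V_ud = 8.2761
Node dd (S = 14.4): continuation = 1/1.06·[0.5412·19.1200 + 0.4588·31.3600] = 23.3358; exercise value = 25.6000 > continuation, so V_dd = 25.6000 (exercise)
Node u (S = 58): continuation = 1/1.06·[0.5412·0.0000 + 0.4588·8.2761] = 3.5823; exercise value = 0.0000 ≤ continuation, so V_u = 3.5823
Node d (S = 24): continuation = 1/1.06·[0.5412·8.2761 + 0.4588·25.6000] = 15.3064; exercise value = 16.0000 > continuation, so V_d = 16.0000 (exercise)
Node 0 (S = 40): continuation = 1/1.06·[0.5412·3.5823 + 0.4588·16.0000] = 8.7546; exercise value = 0.0000 ≤ continuation, so V_0 = 8.7546

$8.75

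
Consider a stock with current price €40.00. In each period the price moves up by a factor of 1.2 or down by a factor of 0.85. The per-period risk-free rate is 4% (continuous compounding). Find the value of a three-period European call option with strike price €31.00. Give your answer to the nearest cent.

Risk-neutral probability p = (e^0.04 − 0.85)/(1.2 − 0.85) = 0.1908/0.3500 = 0.5452
Terminal stock prices: S_uuu = 69.12, S_uud = 48.96, S_udd = 34.68, S_ddd = 24.56
Terminal payoffs (S − K): max(38.12, 0) = 38.12, max(17.96, 0) = 17.96, max(3.68, 0) = 3.68, max(-6.435, 0) = 0
Node uu (S = 57.6): V_uu = e^(−0.04)·[0.5452·38.1200 + 0.4548·17.9600] = 27.8155
Node ud (S = 40.8): V_ud = e^(−0.04)·[0.5452·17.9600 + 0.4548·3.6800] = 11.0155
Node dd (S = 28.9): V_dd = e^(−0.04)·[0.5452·3.6800 + 0.4548·0.0000] = 1.9276
Node u (S = 48): V_u = e^(−0.04)·[0.5452·27.8155 + 0.4548·11.0155] = 19.3834
Node d (S = 34): V_d = e^(−0.04)·[0.5452·11.0155 + 0.4548·1.9276] = 6.6122
Node 0 (S = 40): V_0 = e^(−0.04)·[0.5452·19.3834 + 0.4548·6.6122] = 13.0425

€13.04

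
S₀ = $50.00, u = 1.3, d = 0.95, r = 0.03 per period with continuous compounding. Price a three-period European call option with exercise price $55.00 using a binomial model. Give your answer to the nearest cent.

Risk-neutral probability p = (e^0.03 − 0.95)/(1.3 − 0.95) = 0.0805/0.3500 = 0.2299
Terminal stock prices: S_uuu = 109.9, S_uud = 80.28, S_udd = 58.66, S_ddd = 42.87
Terminal payoffs (S − K): max(54.85, 0) = 54.85, max(25.28, 0) = 25.28, max(3.663, 0) = 3.663, max(-12.13, 0) = 0
Node uu (S = 84.5): V_uu = e^(−0.03)·[0.2299·54.8500 + 0.7701·25.2750] = 31.1255
Node ud (S = 61.75): V_ud = e^(−0.03)·[0.2299·25.2750 + 0.7701·3.6625] = 8.3755
Node dd (S = 45.12): V_dd = e^(−0.03)·[0.2299·3.6625 + 0.7701·0.0000] = 0.8170
Node u (S = 65): V_u = e^(−0.03)·[0.2299·31.1255 + 0.7701·8.3755] = 13.2030
Node d (S = 47.5): V_d = e^(−0.03)·[0.2299·8.3755 + 0.7701·0.8170] = 2.4790
Node 0 (S = 50): V_0 = e^(−0.03)·[0.2299·13.2030 + 0.7701·2.4790] = 4.7980

$4.80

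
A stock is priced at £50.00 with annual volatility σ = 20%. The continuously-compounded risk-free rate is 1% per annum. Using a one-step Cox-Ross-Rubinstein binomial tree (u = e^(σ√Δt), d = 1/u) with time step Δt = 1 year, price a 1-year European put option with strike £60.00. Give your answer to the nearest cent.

CRR parameters: u = e^(σ√Δt) = e^(0.2·√1) = 1.2214, d = 1/u = 0.8187
Per-period rate: rΔt = 0.01·1 = 0.01, so R = e^0.01 = 1.0101
Risk-neutral probability p = (e^0.01 − 0.8187)/(1.2214 − 0.8187) = 0.1913/0.4027 = 0.4751
Terminal stock prices: S_u = 61.07, S_d = 40.94
Terminal payoffs (K − S): max(-1.07, 0) = 0, max(19.06, 0) = 19.06
Node 0 (S = 50): V_0 = e^(−0.01)·[0.4751·0.0000 + 0.5249·19.0635] = 9.9064

£9.91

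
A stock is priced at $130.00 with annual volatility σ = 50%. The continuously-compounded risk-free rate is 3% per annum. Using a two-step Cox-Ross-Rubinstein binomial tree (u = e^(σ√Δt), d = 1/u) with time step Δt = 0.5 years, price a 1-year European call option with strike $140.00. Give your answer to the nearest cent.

$22.55

CRR parameters: u = e^(σ√Δt) = e^(0.5·√0.5) = 1.4241, d = 1/u = 0.7022
Per-period rate: rΔt = 0.03·0.5 = 0.015, so R = e^0.015 = 1.0151
Risk-neutral probability p = (e^0.015 − 0.7022)/(1.4241 − 0.7022) = 0.3129/0.7219 = 0.4335
Terminal stock prices: S_uu = 263.7, S_ud = 130, S_dd = 64.1
Terminal payoffs (S − K): max(123.7, 0) = 123.7, max(-10, 0) = 0, max(-75.9, 0) = 0
Node u (S = 185.1): V_u = e^(−0.015)·[0.4335·123.6549 + 0.5665·0.0000] = 52.8009
Node d (S = 91.28): V_d = e^(−0.015)·[0.4335·0.0000 + 0.5665·0.0000] = 0.0000
Node 0 (S = 130): V_0 = e^(−0.015)·[0.4335·52.8009 + 0.5665·0.0000] = 22.5461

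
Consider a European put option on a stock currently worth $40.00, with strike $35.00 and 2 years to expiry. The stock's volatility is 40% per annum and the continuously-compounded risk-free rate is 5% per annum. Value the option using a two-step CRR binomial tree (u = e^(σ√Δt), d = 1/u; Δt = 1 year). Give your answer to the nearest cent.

CRR parameters: u = e^(σ√Δt) = e^(0.4·√1) = 1.4918, d = 1/u = 0.6703
Per-period rate: rΔt = 0.05·1 = 0.05, so R = e^0.05 = 1.0513
Risk-neutral probability p = (e^0.05 − 0.6703)/(1.4918 − 0.6703) = 0.3810/0.8215 = 0.4637
Terminal stock prices: S_uu = 89.02, S_ud = 40, S_dd = 17.97
Terminal payoffs (K − S): max(-54.02, 0) = 0, max(-5, 0) = 0, max(17.03, 0) = 17.03
Node u (S = 59.67): V_u = e^(−0.05)·[0.4637·0.0000 + 0.5363·0.0000] = 0.0000
Node d (S = 26.81): V_d = e^(−0.05)·[0.4637·0.0000 + 0.5363·17.0268] = 8.6858
Node 0 (S = 40): V_0 = e^(−0.05)·[0.4637·0.0000 + 0.5363·8.6858] = 4.4308

$4.43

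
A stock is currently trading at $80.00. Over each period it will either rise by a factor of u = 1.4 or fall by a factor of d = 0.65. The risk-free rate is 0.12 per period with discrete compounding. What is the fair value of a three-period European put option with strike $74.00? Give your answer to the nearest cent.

$6.90

Risk-neutral probability p = (1 + 0.12 − 0.65)/(1.4 − 0.65) = 0.4700/0.7500 = 0.6267
Terminal stock prices: S_uuu = 219.5, S_uud = 101.9, S_udd = 47.32, S_ddd = 21.97
Terminal payoffs (K − S): max(-145.5, 0) = 0, max(-27.92, 0) = 0, max(26.68, 0) = 26.68, max(52.03, 0) = 52.03
Node uu (S = 156.8): V_uu = 1/1.12·[0.6267·0.0000 + 0.3733·0.0000] = 0.0000
Node ud (S = 72.8): V_ud = 1/1.12·[0.6267·0.0000 + 0.3733·26.6800] = 8.8933
Node dd (S = 33.8): V_dd = 1/1.12·[0.6267·26.6800 + 0.3733·52.0300] = 32.2714
Node u (S = 112): V_u = 1/1.12·[0.6267·0.0000 + 0.3733·8.8933] = 2.9644
Node d (S = 52): V_d = 1/1.12·[0.6267·8.8933 + 0.3733·32.2714] = 15.7332
Node 0 (S = 80): V_0 = 1/1.12·[0.6267·2.9644 + 0.3733·15.7332] = 6.9031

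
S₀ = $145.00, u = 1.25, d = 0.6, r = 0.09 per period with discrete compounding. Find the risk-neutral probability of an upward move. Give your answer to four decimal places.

p = 0.7538

Risk-neutral probability p = (1 + 0.09 − 0.6)/(1.25 − 0.6) = 0.4900/0.6500 = 0.7538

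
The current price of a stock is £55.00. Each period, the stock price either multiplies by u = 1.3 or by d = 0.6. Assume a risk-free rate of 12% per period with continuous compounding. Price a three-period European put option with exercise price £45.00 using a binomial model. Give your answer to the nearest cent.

Risk-neutral probability p = (e^0.12 − 0.6)/(1.3 − 0.6) = 0.5275/0.7000 = 0.7536
Terminal stock prices: S_uuu = 120.8, S_uud = 55.77, S_udd = 25.74, S_ddd = 11.88
Terminal payoffs (K − S): max(-75.84, 0) = 0, max(-10.77, 0) = 0, max(19.26, 0) = 19.26, max(33.12, 0) = 33.12
Node uu (S = 92.95): V_uu = e^(−0.12)·[0.7536·0.0000 + 0.2464·0.0000] = 0.0000
Node ud (S = 42.9): V_ud = e^(−0.12)·[0.7536·0.0000 + 0.2464·19.2600] = 4.2096
Node dd (S = 19.8): V_dd = e^(−0.12)·[0.7536·19.2600 + 0.2464·33.1200] = 20.1114
Node u (S = 71.5): V_u = e^(−0.12)·[0.7536·0.0000 + 0.2464·4.2096] = 0.9201
Node d (S = 33): V_d = e^(−0.12)·[0.7536·4.2096 + 0.2464·20.1114] = 7.2092
Node 0 (S = 55): V_0 = e^(−0.12)·[0.7536·0.9201 + 0.2464·7.2092] = 2.1906

£2.19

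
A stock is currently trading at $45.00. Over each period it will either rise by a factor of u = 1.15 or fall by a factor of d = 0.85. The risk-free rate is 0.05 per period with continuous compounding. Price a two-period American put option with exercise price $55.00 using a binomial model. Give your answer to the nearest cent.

Risk-neutral probability p = (e^0.05 − 0.85)/(1.15 − 0.85) = 0.2013/0.3000 = 0.6709
Terminal stock prices: S_uu = 59.51, S_ud = 43.99, S_dd = 32.51
Terminal payoffs (K − S): max(-4.512, 0) = 0, max(11.01, 0) = 11.01, max(22.49, 0) = 22.49
Node u (S = 51.75): continuation = e^(−0.05)·[0.6709·0.0000 + 0.3291·11.0125] = 3.4474; exercise value = 3.2500 ≤ continuation, so V_u = 3.4474
Node d (S = 38.25): continuation = e^(−0.05)·[0.6709·11.0125 + 0.3291·22.4875] = 14.0676; exercise value = 16.7500 > continuation, so V_d = 16.7500 (exercise)
Node 0 (S = 45): continuation = e^(−0.05)·[0.6709·3.4474 + 0.3291·16.7500] = 7.4436; exercise value = 10.0000 > continuation, so V_0 = 10.0000 (exercise)

$10.00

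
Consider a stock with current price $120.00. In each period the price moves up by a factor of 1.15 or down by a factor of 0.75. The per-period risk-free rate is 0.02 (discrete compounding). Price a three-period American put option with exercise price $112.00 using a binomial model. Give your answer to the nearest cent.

Risk-neutral probability p = (1 + 0.02 − 0.75)/(1.15 − 0.75) = 0.2700/0.4000 = 0.6750
Terminal stock prices: S_uuu = 182.5, S_uud = 119, S_udd = 77.62, S_ddd = 50.62
Terminal payoffs (K − S): max(-70.5, 0) = 0, max(-7.025, 0) = 0, max(34.38, 0) = 34.38, max(61.38, 0) = 61.38
Node uu (S = 158.7): continuation = 1/1.02·[0.6750·0.0000 + 0.3250·0.0000] = 0.0000; exercise value = 0.0000 ≤ continuation, so V_uu = 0.0000
Node ud (S = 103.5): continuation = 1/1.02·[0.6750·0.0000 + 0.3250·34.3750] = 10.9528; exercise value = 8.5000 ≤ continuation, so V_ud = 10.9528
Node dd (S = 67.5): continuation = 1/1.02·[0.6750·34.3750 + 0.3250·61.3750] = 42.3039; exercise value = 44.5000 > continuation, so V_dd = 44.5000 (exercise)
Node u (S = 138): continuation = 1/1.02·[0.6750·0.0000 + 0.3250·10.9528] = 3.4899; exercise value = 0.0000 ≤ continuation, so V_u = 3.4899
Node d (S = 90): continuation = 1/1.02·[0.6750·10.9528 + 0.3250·44.5000] = 21.4271; exercise value = 22.0000 > continuation, so V_d = 22.0000 (exercise)
Node 0 (S = 120): continuation = 1/1.02·[0.6750·3.4899 + 0.3250·22.0000] = 9.3193; exercise value = 0.0000 ≤ continuation, so V_0 = 9.3193

$9.32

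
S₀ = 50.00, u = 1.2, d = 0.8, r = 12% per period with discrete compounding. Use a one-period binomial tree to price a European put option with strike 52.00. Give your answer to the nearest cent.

Risk-neutral probability p = (1 + 0.12 − 0.8)/(1.2 − 0.8) = 0.3200/0.4000 = 0.8000
Terminal stock prices: S_u = 60, S_d = 40
Terminal payoffs (K − S): max(-8, 0) = 0, max(12, 0) = 12
Node 0 (S = 50): V_0 = 1/1.12·[0.8000·0.0000 + 0.2000·12.0000] = 2.1429

2.14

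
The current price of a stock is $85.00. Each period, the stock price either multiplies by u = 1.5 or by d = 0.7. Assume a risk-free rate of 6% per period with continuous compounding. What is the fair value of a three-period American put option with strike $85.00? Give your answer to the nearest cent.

$16.64

Risk-neutral probability p = (e^0.06 − 0.7)/(1.5 − 0.7) = 0.3618/0.8000 = 0.4523
Terminal stock prices: S_uuu = 286.9, S_uud = 133.9, S_udd = 62.47, S_ddd = 29.15
Terminal payoffs (K − S): max(-201.9, 0) = 0, max(-48.88, 0) = 0, max(22.53, 0) = 22.53, max(55.85, 0) = 55.85
Node uu (S = 191.2): continuation = e^(−0.06)·[0.4523·0.0000 + 0.5477·0.0000] = 0.0000; exercise value = 0.0000 ≤ continuation, so V_uu = 0.0000
Node ud (S = 89.25): continuation = e^(−0.06)·[0.4523·0.0000 + 0.5477·22.5250] = 11.6186; exercise value = 0.0000 ≤ continuation, so V_ud = 11.6186
Node dd (S = 41.65): continuation = e^(−0.06)·[0.4523·22.5250 + 0.5477·55.8450] = 38.4000; exercise value = 43.3500 > continuation, so V_dd = 43.3500 (exercise)
Node u (S = 127.5): continuation = e^(−0.06)·[0.4523·0.0000 + 0.5477·11.6186] = 5.9930; exercise value = 0.0000 ≤ continuation, so V_u = 5.9930
Node d (S = 59.5): continuation = e^(−0.06)·[0.4523·11.6186 + 0.5477·43.3500] = 27.3093; exercise value = 25.5000 ≤ continuation, so V_d = 27.3093
Node 0 (S = 85): continuation = e^(−0.06)·[0.4523·5.9930 + 0.5477·27.3093] = 16.6391; exercise value = 0.0000 ≤ continuation, so V_0 = 16.6391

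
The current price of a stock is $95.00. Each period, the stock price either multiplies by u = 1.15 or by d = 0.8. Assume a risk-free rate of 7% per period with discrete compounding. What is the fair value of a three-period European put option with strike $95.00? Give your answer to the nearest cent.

$2.93

Risk-neutral probability p = (1 + 0.07 − 0.8)/(1.15 − 0.8) = 0.2700/0.3500 = 0.7714
Terminal stock prices: S_uuu = 144.5, S_uud = 100.5, S_udd = 69.92, S_ddd = 48.64
Terminal payoffs (K − S): max(-49.48, 0) = 0, max(-5.51, 0) = 0, max(25.08, 0) = 25.08, max(46.36, 0) = 46.36
Node uu (S = 125.6): V_uu = 1/1.07·[0.7714·0.0000 + 0.2286·0.0000] = 0.0000
Node ud (S = 87.4): V_ud = 1/1.07·[0.7714·0.0000 + 0.2286·25.0800] = 5.3575
Node dd (S = 60.8): V_dd = 1/1.07·[0.7714·25.0800 + 0.2286·46.3600] = 27.9850
Node u (S = 109.2): V_u = 1/1.07·[0.7714·0.0000 + 0.2286·5.3575] = 1.1445
Node d (S = 76): V_d = 1/1.07·[0.7714·5.3575 + 0.2286·27.9850] = 9.8407
Node 0 (S = 95): V_0 = 1/1.07·[0.7714·1.1445 + 0.2286·9.8407] = 2.9273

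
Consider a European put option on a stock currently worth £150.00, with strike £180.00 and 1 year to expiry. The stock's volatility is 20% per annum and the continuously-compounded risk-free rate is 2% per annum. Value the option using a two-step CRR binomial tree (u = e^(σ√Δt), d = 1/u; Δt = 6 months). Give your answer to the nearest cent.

£31.10

CRR parameters: u = e^(σ√Δt) = e^(0.2·√0.5) = 1.1519, d = 1/u = 0.8681
Per-period rate: rΔt = 0.02·0.5 = 0.01, so R = e^0.01 = 1.0101
Risk-neutral probability p = (e^0.01 − 0.8681)/(1.1519 − 0.8681) = 0.1419/0.2838 = 0.5001
Terminal stock prices: S_uu = 199, S_ud = 150, S_dd = 113
Terminal payoffs (K − S): max(-19.03, 0) = 0, max(30, 0) = 30, max(66.95, 0) = 66.95
Node u (S = 172.8): V_u = e^(−0.01)·[0.5001·0.0000 + 0.4999·30.0000] = 14.8472
Node d (S = 130.2): V_d = e^(−0.01)·[0.5001·30.0000 + 0.4999·66.9543] = 47.9905
Node 0 (S = 150): V_0 = e^(−0.01)·[0.5001·14.8472 + 0.4999·47.9905] = 31.1024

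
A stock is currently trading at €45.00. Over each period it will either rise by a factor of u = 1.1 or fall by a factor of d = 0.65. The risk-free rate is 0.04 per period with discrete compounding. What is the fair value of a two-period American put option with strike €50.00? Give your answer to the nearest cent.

€5.00

Risk-neutral probability p = (1 + 0.04 − 0.65)/(1.1 − 0.65) = 0.3900/0.4500 = 0.8667
Terminal stock prices: S_uu = 54.45, S_ud = 32.18, S_dd = 19.01
Terminal payoffs (K − S): max(-4.45, 0) = 0, max(17.82, 0) = 17.82, max(30.99, 0) = 30.99
Node u (S = 49.5): continuation = 1/1.04·[0.8667·0.0000 + 0.1333·17.8250] = 2.2853; exercise value = 0.5000 ≤ continuation, so V_u = 2.2853
Node d (S = 29.25): continuation = 1/1.04·[0.8667·17.8250 + 0.1333·30.9875] = 18.8269; exercise value = 20.7500 > continuation, so V_d = 20.7500 (exercise)
Node 0 (S = 45): continuation = 1/1.04·[0.8667·2.2853 + 0.1333·20.7500] = 4.5646; exercise value = 5.0000 > continuation, so V_0 = 5.0000 (exercise)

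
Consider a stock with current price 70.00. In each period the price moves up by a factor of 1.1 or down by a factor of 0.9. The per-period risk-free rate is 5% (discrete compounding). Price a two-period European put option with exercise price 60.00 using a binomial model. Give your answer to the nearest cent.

Risk-neutral probability p = (1 + 0.05 − 0.9)/(1.1 − 0.9) = 0.1500/0.2000 = 0.7500
Terminal stock prices: S_uu = 84.7, S_ud = 69.3, S_dd = 56.7
Terminal payoffs (K − S): max(-24.7, 0) = 0, max(-9.3, 0) = 0, max(3.3, 0) = 3.3
Node u (S = 77): V_u = 1/1.05·[0.7500·0.0000 + 0.2500·0.0000] = 0.0000
Node d (S = 63): V_d = 1/1.05·[0.7500·0.0000 + 0.2500·3.3000] = 0.7857
Node 0 (S = 70): V_0 = 1/1.05·[0.7500·0.0000 + 0.2500·0.7857] = 0.1871

0.19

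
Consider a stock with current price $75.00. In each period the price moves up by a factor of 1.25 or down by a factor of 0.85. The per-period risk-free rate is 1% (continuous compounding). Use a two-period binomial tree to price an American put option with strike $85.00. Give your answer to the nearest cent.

$13.87

Risk-neutral probability p = (e^0.01 − 0.85)/(1.25 − 0.85) = 0.1601/0.4000 = 0.4001
Terminal stock prices: S_uu = 117.2, S_ud = 79.69, S_dd = 54.19
Terminal payoffs (K − S): max(-32.19, 0) = 0, max(5.312, 0) = 5.312, max(30.81, 0) = 30.81
Node u (S = 93.75): continuation = e^(−0.01)·[0.4001·0.0000 + 0.5999·5.3125] = 3.1551; exercise value = 0.0000 ≤ continuation, so V_u = 3.1551
Node d (S = 63.75): continuation = e^(−0.01)·[0.4001·5.3125 + 0.5999·30.8125] = 20.4042; exercise value = 21.2500 > continuation, so V_d = 21.2500 (exercise)
Node 0 (S = 75): continuation = e^(−0.01)·[0.4001·3.1551 + 0.5999·21.2500] = 13.8704; exercise value = 10.0000 ≤ continuation, so V_0 = 13.8704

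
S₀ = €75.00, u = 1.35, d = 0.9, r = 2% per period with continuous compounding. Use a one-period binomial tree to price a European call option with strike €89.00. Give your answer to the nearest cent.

Risk-neutral probability p = (e^0.02 − 0.9)/(1.35 − 0.9) = 0.1202/0.4500 = 0.2671
Terminal stock prices: S_u = 101.2, S_d = 67.5
Terminal payoffs (S − K): max(12.25, 0) = 12.25, max(-21.5, 0) = 0
Node 0 (S = 75): V_0 = e^(−0.02)·[0.2671·12.2500 + 0.7329·0.0000] = 3.2074

€3.21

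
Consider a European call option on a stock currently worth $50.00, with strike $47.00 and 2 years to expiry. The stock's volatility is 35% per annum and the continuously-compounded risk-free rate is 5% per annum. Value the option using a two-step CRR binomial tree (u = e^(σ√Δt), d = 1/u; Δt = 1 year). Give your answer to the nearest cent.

$12.79

CRR parameters: u = e^(σ√Δt) = e^(0.35·√1) = 1.4191, d = 1/u = 0.7047
Per-period rate: rΔt = 0.05·1 = 0.05, so R = e^0.05 = 1.0513
Risk-neutral probability p = (e^0.05 − 0.7047)/(1.4191 − 0.7047) = 0.3466/0.7144 = 0.4852
Terminal stock prices: S_uu = 100.7, S_ud = 50, S_dd = 24.83
Terminal payoffs (S − K): max(53.69, 0) = 53.69, max(3, 0) = 3, max(-22.17, 0) = 0
Node u (S = 70.95): V_u = e^(−0.05)·[0.4852·53.6876 + 0.5148·3.0000] = 26.2456
Node d (S = 35.23): V_d = e^(−0.05)·[0.4852·3.0000 + 0.5148·0.0000] = 1.3845
Node 0 (S = 50): V_0 = e^(−0.05)·[0.4852·26.2456 + 0.5148·1.3845] = 12.7901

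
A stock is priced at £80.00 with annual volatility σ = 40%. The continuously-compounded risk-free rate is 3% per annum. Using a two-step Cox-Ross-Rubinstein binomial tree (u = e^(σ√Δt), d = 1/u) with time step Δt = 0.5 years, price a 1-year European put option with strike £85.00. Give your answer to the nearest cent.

£13.76

CRR parameters: u = e^(σ√Δt) = e^(0.4·√0.5) = 1.3269, d = 1/u = 0.7536
Per-period rate: rΔt = 0.03·0.5 = 0.015, so R = e^0.015 = 1.0151
Risk-neutral probability p = (e^0.015 − 0.7536)/(1.3269 − 0.7536) = 0.2615/0.5733 = 0.4561
Terminal stock prices: S_uu = 140.9, S_ud = 80, S_dd = 45.44
Terminal payoffs (K − S): max(-55.85, 0) = 0, max(5, 0) = 5, max(39.56, 0) = 39.56
Node u (S = 106.2): V_u = e^(−0.015)·[0.4561·0.0000 + 0.5439·5.0000] = 2.6789
Node d (S = 60.29): V_d = e^(−0.015)·[0.4561·5.0000 + 0.5439·39.5623] = 23.4434
Node 0 (S = 80): V_0 = e^(−0.015)·[0.4561·2.6789 + 0.5439·23.4434] = 13.7643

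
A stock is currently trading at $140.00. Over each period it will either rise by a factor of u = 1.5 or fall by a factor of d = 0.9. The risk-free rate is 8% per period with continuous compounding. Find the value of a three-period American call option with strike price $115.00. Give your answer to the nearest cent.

$52.95

Risk-neutral probability p = (e^0.08 − 0.9)/(1.5 − 0.9) = 0.1833/0.6000 = 0.3055
Terminal stock prices: S_uuu = 472.5, S_uud = 283.5, S_udd = 170.1, S_ddd = 102.1
Terminal payoffs (S − K): max(357.5, 0) = 357.5, max(168.5, 0) = 168.5, max(55.1, 0) = 55.1, max(-12.94, 0) = 0
Node uu (S = 315): continuation = e^(−0.08)·[0.3055·357.5000 + 0.6945·168.5000] = 208.8416; exercise value = 200.0000 ≤ continuation, so V_uu = 208.8416
Node ud (S = 189): continuation = e^(−0.08)·[0.3055·168.5000 + 0.6945·55.1000] = 82.8416; exercise value = 74.0000 ≤ continuation, so V_ud = 82.8416
Node dd (S = 113.4): continuation = e^(−0.08)·[0.3055·55.1000 + 0.6945·0.0000] = 15.5378; exercise value = 0.0000 ≤ continuation, so V_dd = 15.5378
Node u (S = 210): continuation = e^(−0.08)·[0.3055·208.8416 + 0.6945·82.8416] = 112.0035; exercise value = 95.0000 ≤ continuation, so V_u = 112.0035
Node d (S = 126): continuation = e^(−0.08)·[0.3055·82.8416 + 0.6945·15.5378] = 33.3223; exercise value = 11.0000 ≤ continuation, so V_d = 33.3223
Node 0 (S = 140): continuation = e^(−0.08)·[0.3055·112.0035 + 0.6945·33.3223] = 52.9478; exercise value = 25.0000 ≤ continuation, so V_0 = 52.9478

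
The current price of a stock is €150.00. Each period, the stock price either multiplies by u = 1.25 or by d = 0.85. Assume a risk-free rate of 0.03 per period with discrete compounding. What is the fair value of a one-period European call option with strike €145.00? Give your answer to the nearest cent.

Risk-neutral probability p = (1 + 0.03 − 0.85)/(1.25 − 0.85) = 0.1800/0.4000 = 0.4500
Terminal stock prices: S_u = 187.5, S_d = 127.5
Terminal payoffs (S − K): max(42.5, 0) = 42.5, max(-17.5, 0) = 0
Node 0 (S = 150): V_0 = 1/1.03·[0.4500·42.5000 + 0.5500·0.0000] = 18.5680

€18.57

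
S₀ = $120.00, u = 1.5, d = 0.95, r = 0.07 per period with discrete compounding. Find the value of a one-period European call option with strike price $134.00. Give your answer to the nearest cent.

Risk-neutral probability p = (1 + 0.07 − 0.95)/(1.5 − 0.95) = 0.1200/0.5500 = 0.2182
Terminal stock prices: S_u = 180, S_d = 114
Terminal payoffs (S − K): max(46, 0) = 46, max(-20, 0) = 0
Node 0 (S = 120): V_0 = 1/1.07·[0.2182·46.0000 + 0.7818·0.0000] = 9.3798

$9.38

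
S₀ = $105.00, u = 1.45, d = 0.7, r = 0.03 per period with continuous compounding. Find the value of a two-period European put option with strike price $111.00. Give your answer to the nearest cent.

$19.60

Risk-neutral probability p = (e^0.03 − 0.7)/(1.45 − 0.7) = 0.3305/0.7500 = 0.4406
Terminal stock prices: S_uu = 220.8, S_ud = 106.6, S_dd = 51.45
Terminal payoffs (K − S): max(-109.8, 0) = 0, max(4.425, 0) = 4.425, max(59.55, 0) = 59.55
Node u (S = 152.2): V_u = e^(−0.03)·[0.4406·0.0000 + 0.5594·4.4250] = 2.4022
Node d (S = 73.5): V_d = e^(−0.03)·[0.4406·4.4250 + 0.5594·59.5500] = 34.2195
Node 0 (S = 105): V_0 = e^(−0.03)·[0.4406·2.4022 + 0.5594·34.2195] = 19.6035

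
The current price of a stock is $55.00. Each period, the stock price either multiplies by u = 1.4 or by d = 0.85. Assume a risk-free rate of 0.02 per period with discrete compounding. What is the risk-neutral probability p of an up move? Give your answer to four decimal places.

Risk-neutral probability p = (1 + 0.02 − 0.85)/(1.4 − 0.85) = 0.1700/0.5500 = 0.3091

p = 0.3091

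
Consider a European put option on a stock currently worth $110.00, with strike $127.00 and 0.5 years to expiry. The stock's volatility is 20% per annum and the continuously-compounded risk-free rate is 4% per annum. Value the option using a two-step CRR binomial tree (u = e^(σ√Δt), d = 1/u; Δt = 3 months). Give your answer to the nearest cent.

CRR parameters: u = e^(σ√Δt) = e^(0.2·√0.25) = 1.1052, d = 1/u = 0.9048
Per-period rate: rΔt = 0.04·0.25 = 0.01, so R = e^0.01 = 1.0101
Risk-neutral probability p = (e^0.01 − 0.9048)/(1.1052 − 0.9048) = 0.1052/0.2003 = 0.5252
Terminal stock prices: S_uu = 134.4, S_ud = 110, S_dd = 90.06
Terminal payoffs (K − S): max(-7.354, 0) = 0, max(17, 0) = 17, max(36.94, 0) = 36.94
Node u (S = 121.6): V_u = e^(−0.01)·[0.5252·0.0000 + 0.4748·17.0000] = 7.9915
Node d (S = 99.53): V_d = e^(−0.01)·[0.5252·17.0000 + 0.4748·36.9396] = 26.2042
Node 0 (S = 110): V_0 = e^(−0.01)·[0.5252·7.9915 + 0.4748·26.2042] = 16.4735

$16.47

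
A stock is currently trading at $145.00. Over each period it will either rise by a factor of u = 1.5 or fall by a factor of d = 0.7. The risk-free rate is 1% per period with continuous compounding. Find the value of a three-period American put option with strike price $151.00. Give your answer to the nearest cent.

Risk-neutral probability p = (e^0.01 − 0.7)/(1.5 − 0.7) = 0.3101/0.8000 = 0.3876
Terminal stock prices: S_uuu = 489.4, S_uud = 228.4, S_udd = 106.6, S_ddd = 49.73
Terminal payoffs (K − S): max(-338.4, 0) = 0, max(-77.37, 0) = 0, max(44.43, 0) = 44.43, max(101.3, 0) = 101.3
Node uu (S = 326.2): continuation = e^(−0.01)·[0.3876·0.0000 + 0.6124·0.0000] = 0.0000; exercise value = 0.0000 ≤ continuation, so V_uu = 0.0000
Node ud (S = 152.2): continuation = e^(−0.01)·[0.3876·0.0000 + 0.6124·44.4250] = 26.9368; exercise value = 0.0000 ≤ continuation, so V_ud = 26.9368
Node dd (S = 71.05): continuation = e^(−0.01)·[0.3876·44.4250 + 0.6124·101.2650] = 78.4475; exercise value = 79.9500 > continuation, so V_dd = 79.9500 (exercise)
Node u (S = 217.5): continuation = e^(−0.01)·[0.3876·0.0000 + 0.6124·26.9368] = 16.3330; exercise value = 0.0000 ≤ continuation, so V_u = 16.3330
Node d (S = 101.5): continuation = e^(−0.01)·[0.3876·26.9368 + 0.6124·79.9500] = 58.8130; exercise value = 49.5000 ≤ continuation, so V_d = 58.8130
Node 0 (S = 145): continuation = e^(−0.01)·[0.3876·16.3330 + 0.6124·58.8130] = 41.9279; exercise value = 6.0000 ≤ continuation, so V_0 = 41.9279

$41.93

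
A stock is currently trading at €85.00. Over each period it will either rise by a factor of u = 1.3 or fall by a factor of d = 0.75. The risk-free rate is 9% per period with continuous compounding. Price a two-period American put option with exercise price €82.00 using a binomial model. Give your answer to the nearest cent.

Risk-neutral probability p = (e^0.09 − 0.75)/(1.3 − 0.75) = 0.3442/0.5500 = 0.6258
Terminal stock prices: S_uu = 143.7, S_ud = 82.88, S_dd = 47.81
Terminal payoffs (K − S): max(-61.65, 0) = 0, max(-0.875, 0) = 0, max(34.19, 0) = 34.19
Node u (S = 110.5): continuation = e^(−0.09)·[0.6258·0.0000 + 0.3742·0.0000] = 0.0000; exercise value = 0.0000 ≤ continuation, so V_u = 0.0000
Node d (S = 63.75): continuation = e^(−0.09)·[0.6258·0.0000 + 0.3742·34.1875] = 11.6928; exercise value = 18.2500 > continuation, so V_d = 18.2500 (exercise)
Node 0 (S = 85): continuation = e^(−0.09)·[0.6258·0.0000 + 0.3742·18.2500] = 6.2418; exercise value = 0.0000 ≤ continuation, so V_0 = 6.2418

€6.24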